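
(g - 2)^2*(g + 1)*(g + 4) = g^4 + g^3 - 12*g^2 + 4*g + 16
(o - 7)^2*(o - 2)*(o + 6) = o^4 - 10*o^3 - 19*o^2 + 364*o - 588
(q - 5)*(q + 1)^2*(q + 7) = q^4 + 4*q^3 - 30*q^2 - 68*q - 35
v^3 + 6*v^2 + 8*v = v*(v + 2)*(v + 4)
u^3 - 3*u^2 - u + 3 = (u - 3)*(u - 1)*(u + 1)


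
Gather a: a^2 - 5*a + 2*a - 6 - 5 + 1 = a^2 - 3*a - 10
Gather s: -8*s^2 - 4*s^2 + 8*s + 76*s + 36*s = -12*s^2 + 120*s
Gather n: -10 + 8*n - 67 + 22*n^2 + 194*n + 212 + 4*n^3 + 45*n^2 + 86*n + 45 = 4*n^3 + 67*n^2 + 288*n + 180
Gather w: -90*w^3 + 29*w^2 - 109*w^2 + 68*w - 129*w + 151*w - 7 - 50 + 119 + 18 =-90*w^3 - 80*w^2 + 90*w + 80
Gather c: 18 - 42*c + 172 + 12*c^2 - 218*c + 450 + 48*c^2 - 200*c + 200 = 60*c^2 - 460*c + 840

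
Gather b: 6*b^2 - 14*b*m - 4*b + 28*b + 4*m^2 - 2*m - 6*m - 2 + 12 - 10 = 6*b^2 + b*(24 - 14*m) + 4*m^2 - 8*m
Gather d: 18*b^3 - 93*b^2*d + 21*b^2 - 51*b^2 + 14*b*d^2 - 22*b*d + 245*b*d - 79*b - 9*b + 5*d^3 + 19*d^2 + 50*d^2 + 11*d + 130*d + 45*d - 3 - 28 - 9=18*b^3 - 30*b^2 - 88*b + 5*d^3 + d^2*(14*b + 69) + d*(-93*b^2 + 223*b + 186) - 40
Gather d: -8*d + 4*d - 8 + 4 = -4*d - 4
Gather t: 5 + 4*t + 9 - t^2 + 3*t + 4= -t^2 + 7*t + 18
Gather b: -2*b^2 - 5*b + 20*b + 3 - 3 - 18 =-2*b^2 + 15*b - 18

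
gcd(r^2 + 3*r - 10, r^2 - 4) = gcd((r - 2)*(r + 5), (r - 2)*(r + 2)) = r - 2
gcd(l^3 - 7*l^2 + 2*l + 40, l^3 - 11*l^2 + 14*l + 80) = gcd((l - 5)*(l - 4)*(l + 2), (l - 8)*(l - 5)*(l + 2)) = l^2 - 3*l - 10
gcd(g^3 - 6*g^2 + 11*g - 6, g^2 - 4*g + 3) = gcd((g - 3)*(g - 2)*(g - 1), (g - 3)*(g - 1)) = g^2 - 4*g + 3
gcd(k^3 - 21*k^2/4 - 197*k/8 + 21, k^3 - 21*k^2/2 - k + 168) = k^2 - 9*k/2 - 28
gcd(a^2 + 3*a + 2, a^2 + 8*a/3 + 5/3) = a + 1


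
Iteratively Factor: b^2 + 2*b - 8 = (b - 2)*(b + 4)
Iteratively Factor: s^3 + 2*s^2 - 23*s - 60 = (s + 3)*(s^2 - s - 20) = (s + 3)*(s + 4)*(s - 5)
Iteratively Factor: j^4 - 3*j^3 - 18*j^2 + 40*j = (j + 4)*(j^3 - 7*j^2 + 10*j) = j*(j + 4)*(j^2 - 7*j + 10) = j*(j - 5)*(j + 4)*(j - 2)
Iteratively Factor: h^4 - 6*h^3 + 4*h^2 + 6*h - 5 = (h - 1)*(h^3 - 5*h^2 - h + 5) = (h - 5)*(h - 1)*(h^2 - 1) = (h - 5)*(h - 1)*(h + 1)*(h - 1)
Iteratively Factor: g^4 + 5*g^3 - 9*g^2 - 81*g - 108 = (g + 3)*(g^3 + 2*g^2 - 15*g - 36) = (g - 4)*(g + 3)*(g^2 + 6*g + 9) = (g - 4)*(g + 3)^2*(g + 3)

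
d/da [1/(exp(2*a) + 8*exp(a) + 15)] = 2*(-exp(a) - 4)*exp(a)/(exp(2*a) + 8*exp(a) + 15)^2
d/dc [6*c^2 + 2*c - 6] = 12*c + 2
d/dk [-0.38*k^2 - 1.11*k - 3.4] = -0.76*k - 1.11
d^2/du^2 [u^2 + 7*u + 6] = 2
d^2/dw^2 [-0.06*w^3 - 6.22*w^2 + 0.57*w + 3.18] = -0.36*w - 12.44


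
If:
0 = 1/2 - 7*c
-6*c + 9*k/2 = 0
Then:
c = 1/14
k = 2/21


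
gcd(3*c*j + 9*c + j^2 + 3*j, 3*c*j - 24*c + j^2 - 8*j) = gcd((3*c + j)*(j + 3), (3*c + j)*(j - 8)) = 3*c + j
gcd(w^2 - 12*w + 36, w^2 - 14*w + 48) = w - 6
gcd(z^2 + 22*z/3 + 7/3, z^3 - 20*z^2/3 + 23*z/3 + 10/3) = z + 1/3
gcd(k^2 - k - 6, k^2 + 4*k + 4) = k + 2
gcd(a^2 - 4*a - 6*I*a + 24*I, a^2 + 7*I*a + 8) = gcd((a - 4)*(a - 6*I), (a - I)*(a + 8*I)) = 1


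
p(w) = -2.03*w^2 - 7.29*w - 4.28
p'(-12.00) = 41.43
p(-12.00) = -209.12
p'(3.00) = -19.47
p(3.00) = -44.42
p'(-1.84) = 0.18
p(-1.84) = 2.26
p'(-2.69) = 3.63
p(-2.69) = 0.64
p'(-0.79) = -4.08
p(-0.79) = 0.21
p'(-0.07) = -7.01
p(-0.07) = -3.78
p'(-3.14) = 5.46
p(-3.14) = -1.40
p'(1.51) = -13.42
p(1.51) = -19.92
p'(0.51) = -9.36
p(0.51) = -8.53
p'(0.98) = -11.27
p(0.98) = -13.37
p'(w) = -4.06*w - 7.29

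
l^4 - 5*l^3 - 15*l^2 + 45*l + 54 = (l - 6)*(l - 3)*(l + 1)*(l + 3)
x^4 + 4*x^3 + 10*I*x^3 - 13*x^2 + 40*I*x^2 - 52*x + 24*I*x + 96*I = (x + 4)*(x - I)*(x + 3*I)*(x + 8*I)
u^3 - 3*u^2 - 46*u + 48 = (u - 8)*(u - 1)*(u + 6)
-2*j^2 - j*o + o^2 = (-2*j + o)*(j + o)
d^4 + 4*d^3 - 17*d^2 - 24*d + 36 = (d - 3)*(d - 1)*(d + 2)*(d + 6)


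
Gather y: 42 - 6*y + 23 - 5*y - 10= 55 - 11*y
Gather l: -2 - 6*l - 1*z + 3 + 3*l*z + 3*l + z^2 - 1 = l*(3*z - 3) + z^2 - z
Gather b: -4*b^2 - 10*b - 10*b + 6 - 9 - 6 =-4*b^2 - 20*b - 9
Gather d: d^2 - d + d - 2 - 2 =d^2 - 4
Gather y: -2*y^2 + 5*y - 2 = -2*y^2 + 5*y - 2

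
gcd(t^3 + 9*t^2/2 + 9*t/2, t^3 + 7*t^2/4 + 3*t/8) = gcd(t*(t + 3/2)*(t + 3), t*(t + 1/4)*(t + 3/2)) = t^2 + 3*t/2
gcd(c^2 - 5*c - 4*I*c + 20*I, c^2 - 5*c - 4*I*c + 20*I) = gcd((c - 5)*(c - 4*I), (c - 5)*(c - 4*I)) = c^2 + c*(-5 - 4*I) + 20*I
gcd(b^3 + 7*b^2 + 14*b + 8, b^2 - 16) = b + 4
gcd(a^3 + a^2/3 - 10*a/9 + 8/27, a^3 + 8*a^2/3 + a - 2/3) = a - 1/3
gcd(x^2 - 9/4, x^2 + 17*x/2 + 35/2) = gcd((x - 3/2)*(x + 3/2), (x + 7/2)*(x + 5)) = 1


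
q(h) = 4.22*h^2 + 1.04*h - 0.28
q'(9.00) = 77.00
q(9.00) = 350.90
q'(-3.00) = -24.28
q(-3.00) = 34.58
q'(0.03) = 1.29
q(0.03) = -0.25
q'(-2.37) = -18.96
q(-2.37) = 20.96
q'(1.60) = 14.54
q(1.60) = 12.19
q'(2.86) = 25.18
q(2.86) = 37.21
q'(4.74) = 41.05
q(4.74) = 99.46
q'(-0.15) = -0.23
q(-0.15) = -0.34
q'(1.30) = 12.01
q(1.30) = 8.20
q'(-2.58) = -20.74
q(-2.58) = 25.13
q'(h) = 8.44*h + 1.04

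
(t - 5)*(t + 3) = t^2 - 2*t - 15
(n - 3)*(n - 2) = n^2 - 5*n + 6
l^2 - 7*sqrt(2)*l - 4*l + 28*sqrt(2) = (l - 4)*(l - 7*sqrt(2))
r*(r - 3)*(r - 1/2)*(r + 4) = r^4 + r^3/2 - 25*r^2/2 + 6*r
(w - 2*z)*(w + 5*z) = w^2 + 3*w*z - 10*z^2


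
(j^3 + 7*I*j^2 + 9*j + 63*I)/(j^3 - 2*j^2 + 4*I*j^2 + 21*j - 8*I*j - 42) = (j + 3*I)/(j - 2)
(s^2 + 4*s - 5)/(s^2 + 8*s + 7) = (s^2 + 4*s - 5)/(s^2 + 8*s + 7)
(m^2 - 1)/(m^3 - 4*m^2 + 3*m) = (m + 1)/(m*(m - 3))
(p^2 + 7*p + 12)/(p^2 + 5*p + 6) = (p + 4)/(p + 2)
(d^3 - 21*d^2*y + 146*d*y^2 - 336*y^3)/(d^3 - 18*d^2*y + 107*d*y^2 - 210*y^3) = (-d + 8*y)/(-d + 5*y)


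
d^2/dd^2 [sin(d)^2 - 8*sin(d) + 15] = 8*sin(d) + 2*cos(2*d)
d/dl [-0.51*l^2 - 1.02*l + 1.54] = -1.02*l - 1.02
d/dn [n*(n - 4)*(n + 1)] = 3*n^2 - 6*n - 4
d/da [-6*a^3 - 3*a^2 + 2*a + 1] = -18*a^2 - 6*a + 2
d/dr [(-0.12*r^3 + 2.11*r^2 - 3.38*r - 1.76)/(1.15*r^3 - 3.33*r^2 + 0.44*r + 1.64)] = (-2.0269*r^4 + 7.6684*r^3 - 4.8454*r^2 - 4.8008*r - 4.7688)/(1.3225*r^6 - 7.659*r^5 + 12.1009*r^4 + 0.841599999999999*r^3 - 10.7288*r^2 + 1.4432*r + 2.6896)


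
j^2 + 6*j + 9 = (j + 3)^2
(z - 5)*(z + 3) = z^2 - 2*z - 15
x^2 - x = x*(x - 1)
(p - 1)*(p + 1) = p^2 - 1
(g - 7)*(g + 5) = g^2 - 2*g - 35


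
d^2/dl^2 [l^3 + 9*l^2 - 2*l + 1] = 6*l + 18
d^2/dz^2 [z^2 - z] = 2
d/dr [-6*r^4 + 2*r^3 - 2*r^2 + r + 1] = -24*r^3 + 6*r^2 - 4*r + 1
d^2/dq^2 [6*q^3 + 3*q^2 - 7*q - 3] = 36*q + 6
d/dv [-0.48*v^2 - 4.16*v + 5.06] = -0.96*v - 4.16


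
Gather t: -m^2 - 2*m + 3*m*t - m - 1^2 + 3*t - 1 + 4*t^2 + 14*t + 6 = -m^2 - 3*m + 4*t^2 + t*(3*m + 17) + 4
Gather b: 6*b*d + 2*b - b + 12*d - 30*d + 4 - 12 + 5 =b*(6*d + 1) - 18*d - 3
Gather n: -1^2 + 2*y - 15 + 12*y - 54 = 14*y - 70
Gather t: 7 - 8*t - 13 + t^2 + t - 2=t^2 - 7*t - 8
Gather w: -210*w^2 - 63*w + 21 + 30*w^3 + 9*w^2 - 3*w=30*w^3 - 201*w^2 - 66*w + 21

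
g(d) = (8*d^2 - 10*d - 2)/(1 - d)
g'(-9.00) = -8.04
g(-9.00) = 73.60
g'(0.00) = -12.00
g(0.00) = -2.00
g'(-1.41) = -8.69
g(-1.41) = 11.62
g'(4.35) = -8.36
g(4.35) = -31.61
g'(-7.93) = -8.05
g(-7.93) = 64.99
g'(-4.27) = -8.14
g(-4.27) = 35.40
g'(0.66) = -42.60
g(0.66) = -15.04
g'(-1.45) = -8.67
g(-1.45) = 11.97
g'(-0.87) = -9.14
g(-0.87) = 6.82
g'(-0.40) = -10.04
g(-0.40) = 2.34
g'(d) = (16*d - 10)/(1 - d) + (8*d^2 - 10*d - 2)/(1 - d)^2 = 4*(-2*d^2 + 4*d - 3)/(d^2 - 2*d + 1)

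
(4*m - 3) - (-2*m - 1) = 6*m - 2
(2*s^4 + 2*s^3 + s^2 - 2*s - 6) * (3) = 6*s^4 + 6*s^3 + 3*s^2 - 6*s - 18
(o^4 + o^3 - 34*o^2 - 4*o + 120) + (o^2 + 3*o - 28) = o^4 + o^3 - 33*o^2 - o + 92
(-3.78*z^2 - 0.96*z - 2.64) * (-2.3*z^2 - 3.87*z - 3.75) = 8.694*z^4 + 16.8366*z^3 + 23.9622*z^2 + 13.8168*z + 9.9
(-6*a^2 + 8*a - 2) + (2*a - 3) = -6*a^2 + 10*a - 5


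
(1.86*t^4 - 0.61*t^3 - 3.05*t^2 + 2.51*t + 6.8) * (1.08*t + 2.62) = 2.0088*t^5 + 4.2144*t^4 - 4.8922*t^3 - 5.2802*t^2 + 13.9202*t + 17.816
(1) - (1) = 0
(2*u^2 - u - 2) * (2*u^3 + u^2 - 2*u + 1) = 4*u^5 - 9*u^3 + 2*u^2 + 3*u - 2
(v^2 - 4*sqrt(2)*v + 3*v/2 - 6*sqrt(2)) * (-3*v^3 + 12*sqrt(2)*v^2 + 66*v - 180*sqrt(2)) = -3*v^5 - 9*v^4/2 + 24*sqrt(2)*v^4 - 30*v^3 + 36*sqrt(2)*v^3 - 444*sqrt(2)*v^2 - 45*v^2 - 666*sqrt(2)*v + 1440*v + 2160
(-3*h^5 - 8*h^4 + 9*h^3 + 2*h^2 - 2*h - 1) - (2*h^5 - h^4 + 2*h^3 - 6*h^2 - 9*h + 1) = -5*h^5 - 7*h^4 + 7*h^3 + 8*h^2 + 7*h - 2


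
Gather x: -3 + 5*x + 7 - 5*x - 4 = 0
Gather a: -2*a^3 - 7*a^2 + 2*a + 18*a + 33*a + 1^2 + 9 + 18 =-2*a^3 - 7*a^2 + 53*a + 28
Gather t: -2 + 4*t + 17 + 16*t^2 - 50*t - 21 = 16*t^2 - 46*t - 6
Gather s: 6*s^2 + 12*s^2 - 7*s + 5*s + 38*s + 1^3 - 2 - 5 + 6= 18*s^2 + 36*s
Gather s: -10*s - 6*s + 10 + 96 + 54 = 160 - 16*s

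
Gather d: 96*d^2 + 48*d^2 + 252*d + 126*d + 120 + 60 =144*d^2 + 378*d + 180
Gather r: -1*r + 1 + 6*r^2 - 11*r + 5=6*r^2 - 12*r + 6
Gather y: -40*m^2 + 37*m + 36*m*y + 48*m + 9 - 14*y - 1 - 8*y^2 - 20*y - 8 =-40*m^2 + 85*m - 8*y^2 + y*(36*m - 34)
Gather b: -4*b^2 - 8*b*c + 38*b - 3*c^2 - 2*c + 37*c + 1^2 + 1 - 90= -4*b^2 + b*(38 - 8*c) - 3*c^2 + 35*c - 88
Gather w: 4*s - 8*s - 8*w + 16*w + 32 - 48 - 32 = -4*s + 8*w - 48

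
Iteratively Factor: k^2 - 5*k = (k - 5)*(k)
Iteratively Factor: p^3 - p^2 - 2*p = (p + 1)*(p^2 - 2*p) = p*(p + 1)*(p - 2)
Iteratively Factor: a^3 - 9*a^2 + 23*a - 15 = (a - 1)*(a^2 - 8*a + 15) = (a - 3)*(a - 1)*(a - 5)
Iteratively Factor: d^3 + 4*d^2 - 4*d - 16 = (d + 4)*(d^2 - 4) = (d + 2)*(d + 4)*(d - 2)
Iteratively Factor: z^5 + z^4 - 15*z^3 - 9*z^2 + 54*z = (z + 3)*(z^4 - 2*z^3 - 9*z^2 + 18*z) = (z - 2)*(z + 3)*(z^3 - 9*z) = z*(z - 2)*(z + 3)*(z^2 - 9) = z*(z - 2)*(z + 3)^2*(z - 3)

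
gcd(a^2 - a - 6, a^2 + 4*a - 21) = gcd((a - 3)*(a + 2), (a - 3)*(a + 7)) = a - 3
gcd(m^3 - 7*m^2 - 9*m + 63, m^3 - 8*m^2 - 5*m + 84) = m^2 - 4*m - 21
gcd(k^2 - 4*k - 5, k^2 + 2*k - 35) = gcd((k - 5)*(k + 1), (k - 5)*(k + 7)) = k - 5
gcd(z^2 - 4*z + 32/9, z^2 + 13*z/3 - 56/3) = z - 8/3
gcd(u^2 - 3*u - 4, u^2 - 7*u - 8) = u + 1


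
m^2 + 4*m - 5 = (m - 1)*(m + 5)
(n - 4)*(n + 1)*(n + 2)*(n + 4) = n^4 + 3*n^3 - 14*n^2 - 48*n - 32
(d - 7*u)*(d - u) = d^2 - 8*d*u + 7*u^2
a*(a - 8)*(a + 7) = a^3 - a^2 - 56*a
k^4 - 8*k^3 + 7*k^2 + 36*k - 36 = (k - 6)*(k - 3)*(k - 1)*(k + 2)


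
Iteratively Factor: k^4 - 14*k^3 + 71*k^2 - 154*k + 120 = (k - 5)*(k^3 - 9*k^2 + 26*k - 24) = (k - 5)*(k - 3)*(k^2 - 6*k + 8) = (k - 5)*(k - 4)*(k - 3)*(k - 2)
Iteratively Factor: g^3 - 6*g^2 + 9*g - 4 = (g - 4)*(g^2 - 2*g + 1) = (g - 4)*(g - 1)*(g - 1)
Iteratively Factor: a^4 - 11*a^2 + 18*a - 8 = (a - 1)*(a^3 + a^2 - 10*a + 8) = (a - 2)*(a - 1)*(a^2 + 3*a - 4) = (a - 2)*(a - 1)^2*(a + 4)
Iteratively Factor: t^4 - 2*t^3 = (t)*(t^3 - 2*t^2) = t^2*(t^2 - 2*t) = t^3*(t - 2)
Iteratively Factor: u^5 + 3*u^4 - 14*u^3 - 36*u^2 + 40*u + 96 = (u - 2)*(u^4 + 5*u^3 - 4*u^2 - 44*u - 48) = (u - 2)*(u + 2)*(u^3 + 3*u^2 - 10*u - 24) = (u - 2)*(u + 2)*(u + 4)*(u^2 - u - 6) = (u - 2)*(u + 2)^2*(u + 4)*(u - 3)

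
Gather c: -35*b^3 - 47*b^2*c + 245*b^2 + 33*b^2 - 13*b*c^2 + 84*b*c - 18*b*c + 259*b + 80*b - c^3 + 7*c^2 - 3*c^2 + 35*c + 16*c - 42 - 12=-35*b^3 + 278*b^2 + 339*b - c^3 + c^2*(4 - 13*b) + c*(-47*b^2 + 66*b + 51) - 54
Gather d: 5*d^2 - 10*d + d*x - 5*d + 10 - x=5*d^2 + d*(x - 15) - x + 10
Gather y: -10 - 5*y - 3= -5*y - 13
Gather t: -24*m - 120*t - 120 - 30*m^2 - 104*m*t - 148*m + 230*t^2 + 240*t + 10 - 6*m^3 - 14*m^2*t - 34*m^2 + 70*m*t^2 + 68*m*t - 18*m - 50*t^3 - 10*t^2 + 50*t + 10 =-6*m^3 - 64*m^2 - 190*m - 50*t^3 + t^2*(70*m + 220) + t*(-14*m^2 - 36*m + 170) - 100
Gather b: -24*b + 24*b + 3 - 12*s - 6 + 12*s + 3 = 0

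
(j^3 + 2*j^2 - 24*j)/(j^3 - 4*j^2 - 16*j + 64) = j*(j + 6)/(j^2 - 16)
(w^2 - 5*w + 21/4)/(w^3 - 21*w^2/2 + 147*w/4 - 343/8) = 2*(2*w - 3)/(4*w^2 - 28*w + 49)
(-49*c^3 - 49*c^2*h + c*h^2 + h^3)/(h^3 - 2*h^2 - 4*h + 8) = (-49*c^3 - 49*c^2*h + c*h^2 + h^3)/(h^3 - 2*h^2 - 4*h + 8)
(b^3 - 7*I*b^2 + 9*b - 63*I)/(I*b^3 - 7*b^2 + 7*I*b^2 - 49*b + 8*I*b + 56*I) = (-I*b^3 - 7*b^2 - 9*I*b - 63)/(b^3 + 7*b^2*(1 + I) + b*(8 + 49*I) + 56)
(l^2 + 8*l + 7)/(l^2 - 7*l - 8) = (l + 7)/(l - 8)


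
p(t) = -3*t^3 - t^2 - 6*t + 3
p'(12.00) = -1326.00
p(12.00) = -5397.00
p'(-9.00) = -717.00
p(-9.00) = 2163.00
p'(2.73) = -78.54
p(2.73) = -81.87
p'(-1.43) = -21.54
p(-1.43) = 18.31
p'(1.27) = -23.06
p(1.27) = -12.38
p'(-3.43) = -105.02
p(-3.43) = 132.88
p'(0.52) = -9.47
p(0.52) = -0.81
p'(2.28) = -57.35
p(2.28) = -51.44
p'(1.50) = -29.25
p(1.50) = -18.38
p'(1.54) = -30.42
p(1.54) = -19.57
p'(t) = -9*t^2 - 2*t - 6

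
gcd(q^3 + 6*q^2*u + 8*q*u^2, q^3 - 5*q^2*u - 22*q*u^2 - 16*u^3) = q + 2*u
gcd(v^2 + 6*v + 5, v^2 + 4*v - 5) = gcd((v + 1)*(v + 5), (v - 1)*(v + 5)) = v + 5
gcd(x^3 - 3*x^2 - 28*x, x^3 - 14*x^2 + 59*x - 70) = x - 7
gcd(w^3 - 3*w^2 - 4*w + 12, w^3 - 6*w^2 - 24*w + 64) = w - 2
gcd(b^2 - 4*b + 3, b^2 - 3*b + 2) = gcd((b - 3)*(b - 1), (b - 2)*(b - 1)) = b - 1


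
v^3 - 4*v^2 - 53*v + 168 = (v - 8)*(v - 3)*(v + 7)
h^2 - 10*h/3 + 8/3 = (h - 2)*(h - 4/3)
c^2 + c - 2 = (c - 1)*(c + 2)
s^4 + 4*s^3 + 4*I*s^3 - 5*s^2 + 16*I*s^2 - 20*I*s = s*(s - 1)*(s + 5)*(s + 4*I)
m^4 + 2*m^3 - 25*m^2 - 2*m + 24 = (m - 4)*(m - 1)*(m + 1)*(m + 6)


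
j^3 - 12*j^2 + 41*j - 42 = (j - 7)*(j - 3)*(j - 2)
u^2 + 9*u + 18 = (u + 3)*(u + 6)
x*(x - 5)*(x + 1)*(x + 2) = x^4 - 2*x^3 - 13*x^2 - 10*x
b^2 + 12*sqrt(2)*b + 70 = (b + 5*sqrt(2))*(b + 7*sqrt(2))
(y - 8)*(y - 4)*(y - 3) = y^3 - 15*y^2 + 68*y - 96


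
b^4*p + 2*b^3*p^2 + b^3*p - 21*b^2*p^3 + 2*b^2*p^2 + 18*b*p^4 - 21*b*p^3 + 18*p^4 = (b - 3*p)*(b - p)*(b + 6*p)*(b*p + p)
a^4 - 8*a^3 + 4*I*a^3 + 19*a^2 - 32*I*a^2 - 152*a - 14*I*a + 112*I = (a - 8)*(a - 2*I)*(a - I)*(a + 7*I)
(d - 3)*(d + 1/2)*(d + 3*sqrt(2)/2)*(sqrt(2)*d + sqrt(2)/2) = sqrt(2)*d^4 - 2*sqrt(2)*d^3 + 3*d^3 - 6*d^2 - 11*sqrt(2)*d^2/4 - 33*d/4 - 3*sqrt(2)*d/4 - 9/4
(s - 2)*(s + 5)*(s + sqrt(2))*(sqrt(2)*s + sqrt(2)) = sqrt(2)*s^4 + 2*s^3 + 4*sqrt(2)*s^3 - 7*sqrt(2)*s^2 + 8*s^2 - 10*sqrt(2)*s - 14*s - 20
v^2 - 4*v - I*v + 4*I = (v - 4)*(v - I)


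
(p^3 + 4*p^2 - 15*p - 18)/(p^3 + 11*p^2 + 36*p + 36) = (p^2 - 2*p - 3)/(p^2 + 5*p + 6)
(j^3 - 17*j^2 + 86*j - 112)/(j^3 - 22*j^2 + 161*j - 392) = (j - 2)/(j - 7)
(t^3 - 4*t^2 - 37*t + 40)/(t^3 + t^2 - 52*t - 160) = (t - 1)/(t + 4)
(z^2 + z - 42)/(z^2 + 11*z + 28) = (z - 6)/(z + 4)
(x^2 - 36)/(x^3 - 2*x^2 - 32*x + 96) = (x - 6)/(x^2 - 8*x + 16)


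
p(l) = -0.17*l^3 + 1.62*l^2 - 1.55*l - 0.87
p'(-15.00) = -164.90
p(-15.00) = 960.63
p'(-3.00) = -15.86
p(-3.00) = 22.95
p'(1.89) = 2.75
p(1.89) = 0.84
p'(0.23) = -0.83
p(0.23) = -1.14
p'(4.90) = 2.08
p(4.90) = 10.43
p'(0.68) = 0.42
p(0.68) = -1.23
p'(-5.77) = -37.22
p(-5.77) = 94.67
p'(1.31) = 1.82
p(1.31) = -0.50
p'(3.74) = 3.43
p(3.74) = 7.10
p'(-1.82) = -9.14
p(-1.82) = 8.34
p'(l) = -0.51*l^2 + 3.24*l - 1.55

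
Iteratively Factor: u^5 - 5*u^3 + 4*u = (u)*(u^4 - 5*u^2 + 4) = u*(u + 2)*(u^3 - 2*u^2 - u + 2) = u*(u - 2)*(u + 2)*(u^2 - 1) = u*(u - 2)*(u + 1)*(u + 2)*(u - 1)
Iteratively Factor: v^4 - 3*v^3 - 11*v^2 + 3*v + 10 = (v - 5)*(v^3 + 2*v^2 - v - 2) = (v - 5)*(v + 1)*(v^2 + v - 2) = (v - 5)*(v + 1)*(v + 2)*(v - 1)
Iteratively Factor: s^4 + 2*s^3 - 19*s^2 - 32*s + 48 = (s - 4)*(s^3 + 6*s^2 + 5*s - 12) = (s - 4)*(s + 4)*(s^2 + 2*s - 3) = (s - 4)*(s - 1)*(s + 4)*(s + 3)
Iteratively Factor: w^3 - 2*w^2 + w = (w - 1)*(w^2 - w) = w*(w - 1)*(w - 1)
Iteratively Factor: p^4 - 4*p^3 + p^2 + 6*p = (p - 3)*(p^3 - p^2 - 2*p) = (p - 3)*(p + 1)*(p^2 - 2*p) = (p - 3)*(p - 2)*(p + 1)*(p)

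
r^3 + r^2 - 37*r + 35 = (r - 5)*(r - 1)*(r + 7)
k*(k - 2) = k^2 - 2*k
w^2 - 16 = (w - 4)*(w + 4)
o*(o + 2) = o^2 + 2*o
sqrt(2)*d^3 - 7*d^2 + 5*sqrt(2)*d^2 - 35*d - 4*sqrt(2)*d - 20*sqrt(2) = (d + 5)*(d - 4*sqrt(2))*(sqrt(2)*d + 1)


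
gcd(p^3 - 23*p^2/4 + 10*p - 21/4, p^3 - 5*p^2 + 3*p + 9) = p - 3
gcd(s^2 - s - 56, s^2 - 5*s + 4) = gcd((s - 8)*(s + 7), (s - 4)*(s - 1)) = 1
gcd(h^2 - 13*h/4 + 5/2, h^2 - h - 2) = h - 2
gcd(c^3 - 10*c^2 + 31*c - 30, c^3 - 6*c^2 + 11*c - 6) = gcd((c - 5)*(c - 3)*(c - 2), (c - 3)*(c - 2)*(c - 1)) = c^2 - 5*c + 6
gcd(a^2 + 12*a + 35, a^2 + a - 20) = a + 5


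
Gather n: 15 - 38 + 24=1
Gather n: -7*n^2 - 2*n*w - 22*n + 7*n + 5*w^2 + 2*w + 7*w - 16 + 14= -7*n^2 + n*(-2*w - 15) + 5*w^2 + 9*w - 2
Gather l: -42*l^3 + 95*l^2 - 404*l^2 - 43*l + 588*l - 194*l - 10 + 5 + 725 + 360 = -42*l^3 - 309*l^2 + 351*l + 1080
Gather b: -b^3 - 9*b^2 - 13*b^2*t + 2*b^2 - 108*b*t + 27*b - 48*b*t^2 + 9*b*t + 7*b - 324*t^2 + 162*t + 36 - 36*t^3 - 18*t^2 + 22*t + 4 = -b^3 + b^2*(-13*t - 7) + b*(-48*t^2 - 99*t + 34) - 36*t^3 - 342*t^2 + 184*t + 40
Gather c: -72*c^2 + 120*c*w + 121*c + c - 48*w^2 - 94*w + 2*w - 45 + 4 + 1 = -72*c^2 + c*(120*w + 122) - 48*w^2 - 92*w - 40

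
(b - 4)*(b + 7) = b^2 + 3*b - 28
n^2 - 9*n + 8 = (n - 8)*(n - 1)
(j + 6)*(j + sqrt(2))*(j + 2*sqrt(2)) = j^3 + 3*sqrt(2)*j^2 + 6*j^2 + 4*j + 18*sqrt(2)*j + 24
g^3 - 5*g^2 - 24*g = g*(g - 8)*(g + 3)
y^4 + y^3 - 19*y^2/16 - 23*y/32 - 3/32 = (y - 1)*(y + 1/4)^2*(y + 3/2)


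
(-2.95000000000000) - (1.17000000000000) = -4.12000000000000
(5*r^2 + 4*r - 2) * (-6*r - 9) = -30*r^3 - 69*r^2 - 24*r + 18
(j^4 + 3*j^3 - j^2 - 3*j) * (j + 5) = j^5 + 8*j^4 + 14*j^3 - 8*j^2 - 15*j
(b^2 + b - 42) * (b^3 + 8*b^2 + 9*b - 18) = b^5 + 9*b^4 - 25*b^3 - 345*b^2 - 396*b + 756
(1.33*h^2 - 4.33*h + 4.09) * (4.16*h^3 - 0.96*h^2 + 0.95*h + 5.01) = 5.5328*h^5 - 19.2896*h^4 + 22.4347*h^3 - 1.3766*h^2 - 17.8078*h + 20.4909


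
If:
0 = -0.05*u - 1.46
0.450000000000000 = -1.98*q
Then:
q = -0.23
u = -29.20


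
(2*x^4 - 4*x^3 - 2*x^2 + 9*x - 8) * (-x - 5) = -2*x^5 - 6*x^4 + 22*x^3 + x^2 - 37*x + 40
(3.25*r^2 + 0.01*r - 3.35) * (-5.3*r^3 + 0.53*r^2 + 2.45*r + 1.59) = -17.225*r^5 + 1.6695*r^4 + 25.7228*r^3 + 3.4165*r^2 - 8.1916*r - 5.3265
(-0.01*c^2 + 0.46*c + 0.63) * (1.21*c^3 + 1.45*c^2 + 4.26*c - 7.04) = -0.0121*c^5 + 0.5421*c^4 + 1.3867*c^3 + 2.9435*c^2 - 0.5546*c - 4.4352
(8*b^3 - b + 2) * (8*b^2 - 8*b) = 64*b^5 - 64*b^4 - 8*b^3 + 24*b^2 - 16*b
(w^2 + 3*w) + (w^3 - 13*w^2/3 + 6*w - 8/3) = w^3 - 10*w^2/3 + 9*w - 8/3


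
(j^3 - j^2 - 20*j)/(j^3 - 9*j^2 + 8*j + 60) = j*(j + 4)/(j^2 - 4*j - 12)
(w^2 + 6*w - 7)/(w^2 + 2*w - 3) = (w + 7)/(w + 3)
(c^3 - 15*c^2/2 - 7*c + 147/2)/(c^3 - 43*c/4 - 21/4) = 2*(c - 7)/(2*c + 1)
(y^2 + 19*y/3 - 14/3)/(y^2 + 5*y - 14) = (y - 2/3)/(y - 2)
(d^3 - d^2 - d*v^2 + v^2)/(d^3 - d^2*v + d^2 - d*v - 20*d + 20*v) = (d^2 + d*v - d - v)/(d^2 + d - 20)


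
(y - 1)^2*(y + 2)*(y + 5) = y^4 + 5*y^3 - 3*y^2 - 13*y + 10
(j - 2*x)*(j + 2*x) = j^2 - 4*x^2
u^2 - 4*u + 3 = (u - 3)*(u - 1)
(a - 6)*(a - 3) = a^2 - 9*a + 18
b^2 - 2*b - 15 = (b - 5)*(b + 3)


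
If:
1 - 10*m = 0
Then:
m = 1/10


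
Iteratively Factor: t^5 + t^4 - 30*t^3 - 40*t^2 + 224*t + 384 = (t + 3)*(t^4 - 2*t^3 - 24*t^2 + 32*t + 128) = (t + 2)*(t + 3)*(t^3 - 4*t^2 - 16*t + 64) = (t + 2)*(t + 3)*(t + 4)*(t^2 - 8*t + 16) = (t - 4)*(t + 2)*(t + 3)*(t + 4)*(t - 4)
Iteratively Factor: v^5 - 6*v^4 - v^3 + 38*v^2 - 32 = (v - 4)*(v^4 - 2*v^3 - 9*v^2 + 2*v + 8) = (v - 4)^2*(v^3 + 2*v^2 - v - 2) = (v - 4)^2*(v - 1)*(v^2 + 3*v + 2) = (v - 4)^2*(v - 1)*(v + 2)*(v + 1)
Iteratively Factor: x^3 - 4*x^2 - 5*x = (x - 5)*(x^2 + x) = (x - 5)*(x + 1)*(x)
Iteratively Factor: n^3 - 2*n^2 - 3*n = (n - 3)*(n^2 + n) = n*(n - 3)*(n + 1)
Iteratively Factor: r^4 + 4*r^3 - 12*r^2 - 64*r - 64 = (r + 2)*(r^3 + 2*r^2 - 16*r - 32) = (r + 2)^2*(r^2 - 16) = (r - 4)*(r + 2)^2*(r + 4)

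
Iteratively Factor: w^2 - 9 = (w - 3)*(w + 3)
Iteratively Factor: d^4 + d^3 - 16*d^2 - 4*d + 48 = (d - 2)*(d^3 + 3*d^2 - 10*d - 24) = (d - 2)*(d + 4)*(d^2 - d - 6) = (d - 2)*(d + 2)*(d + 4)*(d - 3)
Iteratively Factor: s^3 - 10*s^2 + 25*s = (s)*(s^2 - 10*s + 25) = s*(s - 5)*(s - 5)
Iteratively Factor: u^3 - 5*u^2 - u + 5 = (u - 1)*(u^2 - 4*u - 5) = (u - 1)*(u + 1)*(u - 5)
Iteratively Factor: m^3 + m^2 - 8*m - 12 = (m + 2)*(m^2 - m - 6) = (m - 3)*(m + 2)*(m + 2)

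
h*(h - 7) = h^2 - 7*h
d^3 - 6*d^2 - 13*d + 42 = (d - 7)*(d - 2)*(d + 3)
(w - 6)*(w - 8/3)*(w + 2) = w^3 - 20*w^2/3 - 4*w/3 + 32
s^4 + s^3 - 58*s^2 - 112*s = s*(s - 8)*(s + 2)*(s + 7)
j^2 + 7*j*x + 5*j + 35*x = (j + 5)*(j + 7*x)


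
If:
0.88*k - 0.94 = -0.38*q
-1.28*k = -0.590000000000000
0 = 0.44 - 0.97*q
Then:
No Solution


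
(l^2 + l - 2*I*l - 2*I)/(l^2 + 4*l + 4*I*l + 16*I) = (l^2 + l*(1 - 2*I) - 2*I)/(l^2 + 4*l*(1 + I) + 16*I)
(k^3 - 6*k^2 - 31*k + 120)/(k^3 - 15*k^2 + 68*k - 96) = (k + 5)/(k - 4)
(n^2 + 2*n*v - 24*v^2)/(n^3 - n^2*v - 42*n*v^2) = (-n + 4*v)/(n*(-n + 7*v))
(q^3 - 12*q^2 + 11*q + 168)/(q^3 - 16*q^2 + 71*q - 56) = (q + 3)/(q - 1)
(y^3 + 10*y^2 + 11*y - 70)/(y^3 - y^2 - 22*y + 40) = (y + 7)/(y - 4)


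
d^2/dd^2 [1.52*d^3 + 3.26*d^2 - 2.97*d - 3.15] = 9.12*d + 6.52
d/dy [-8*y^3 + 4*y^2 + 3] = 8*y*(1 - 3*y)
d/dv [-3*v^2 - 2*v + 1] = -6*v - 2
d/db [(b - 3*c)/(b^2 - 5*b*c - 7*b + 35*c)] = (b^2 - 5*b*c - 7*b + 35*c + (b - 3*c)*(-2*b + 5*c + 7))/(b^2 - 5*b*c - 7*b + 35*c)^2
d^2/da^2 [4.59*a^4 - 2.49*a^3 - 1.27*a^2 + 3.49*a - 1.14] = 55.08*a^2 - 14.94*a - 2.54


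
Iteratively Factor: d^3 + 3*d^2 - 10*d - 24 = (d - 3)*(d^2 + 6*d + 8) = (d - 3)*(d + 4)*(d + 2)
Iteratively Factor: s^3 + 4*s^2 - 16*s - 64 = (s - 4)*(s^2 + 8*s + 16) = (s - 4)*(s + 4)*(s + 4)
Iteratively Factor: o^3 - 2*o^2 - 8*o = (o)*(o^2 - 2*o - 8) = o*(o - 4)*(o + 2)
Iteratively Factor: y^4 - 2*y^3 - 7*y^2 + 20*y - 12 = (y - 2)*(y^3 - 7*y + 6) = (y - 2)^2*(y^2 + 2*y - 3) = (y - 2)^2*(y + 3)*(y - 1)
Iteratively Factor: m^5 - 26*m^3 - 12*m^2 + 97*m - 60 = (m - 1)*(m^4 + m^3 - 25*m^2 - 37*m + 60) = (m - 1)^2*(m^3 + 2*m^2 - 23*m - 60) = (m - 1)^2*(m + 4)*(m^2 - 2*m - 15) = (m - 5)*(m - 1)^2*(m + 4)*(m + 3)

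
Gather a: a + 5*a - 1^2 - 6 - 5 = 6*a - 12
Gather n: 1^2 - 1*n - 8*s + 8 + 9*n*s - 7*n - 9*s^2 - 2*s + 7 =n*(9*s - 8) - 9*s^2 - 10*s + 16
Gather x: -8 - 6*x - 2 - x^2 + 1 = -x^2 - 6*x - 9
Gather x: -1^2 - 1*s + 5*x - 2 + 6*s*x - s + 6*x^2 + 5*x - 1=-2*s + 6*x^2 + x*(6*s + 10) - 4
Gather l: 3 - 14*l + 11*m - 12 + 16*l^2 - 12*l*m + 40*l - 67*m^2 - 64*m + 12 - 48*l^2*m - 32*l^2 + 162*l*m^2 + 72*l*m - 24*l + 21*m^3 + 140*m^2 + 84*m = l^2*(-48*m - 16) + l*(162*m^2 + 60*m + 2) + 21*m^3 + 73*m^2 + 31*m + 3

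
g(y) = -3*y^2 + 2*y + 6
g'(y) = 2 - 6*y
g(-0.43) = 4.59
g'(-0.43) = 4.58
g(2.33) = -5.63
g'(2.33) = -11.98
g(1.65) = 1.13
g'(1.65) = -7.90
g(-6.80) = -146.32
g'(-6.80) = 42.80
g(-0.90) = 1.77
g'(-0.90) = 7.40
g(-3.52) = -38.21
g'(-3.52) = 23.12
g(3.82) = -30.14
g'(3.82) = -20.92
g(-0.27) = 5.24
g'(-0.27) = 3.62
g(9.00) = -219.00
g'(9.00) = -52.00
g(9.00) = -219.00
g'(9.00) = -52.00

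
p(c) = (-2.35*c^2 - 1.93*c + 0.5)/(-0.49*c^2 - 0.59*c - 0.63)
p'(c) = (-4.7*c - 1.93)/(-0.49*c^2 - 0.59*c - 0.63) + (0.98*c + 0.59)*(-2.35*c^2 - 1.93*c + 0.5)/(-0.49*c^2 - 0.59*c - 0.63)^2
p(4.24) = 4.18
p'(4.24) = 0.17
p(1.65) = 3.09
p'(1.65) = 0.97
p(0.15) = -0.22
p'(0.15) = 3.83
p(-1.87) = 3.31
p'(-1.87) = -2.21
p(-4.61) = 4.87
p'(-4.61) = -0.07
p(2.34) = 3.60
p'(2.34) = 0.54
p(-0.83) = -1.01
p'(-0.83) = -4.60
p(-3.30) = 4.66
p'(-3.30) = -0.31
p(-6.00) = 4.92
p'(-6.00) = -0.02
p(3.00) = 3.88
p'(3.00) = 0.34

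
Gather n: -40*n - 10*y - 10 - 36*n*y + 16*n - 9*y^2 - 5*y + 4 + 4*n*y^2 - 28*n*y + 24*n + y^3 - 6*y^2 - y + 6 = n*(4*y^2 - 64*y) + y^3 - 15*y^2 - 16*y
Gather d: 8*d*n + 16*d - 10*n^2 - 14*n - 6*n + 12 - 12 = d*(8*n + 16) - 10*n^2 - 20*n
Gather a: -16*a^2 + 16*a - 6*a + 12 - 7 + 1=-16*a^2 + 10*a + 6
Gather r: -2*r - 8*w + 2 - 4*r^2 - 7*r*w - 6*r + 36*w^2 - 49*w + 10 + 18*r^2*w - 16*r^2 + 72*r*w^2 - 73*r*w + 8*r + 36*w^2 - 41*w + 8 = r^2*(18*w - 20) + r*(72*w^2 - 80*w) + 72*w^2 - 98*w + 20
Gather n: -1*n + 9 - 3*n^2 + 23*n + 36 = -3*n^2 + 22*n + 45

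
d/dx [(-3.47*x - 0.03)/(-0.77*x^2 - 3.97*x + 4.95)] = (2.6719*x^2 + 13.7759*x - (1.54*x + 3.97)*(3.47*x + 0.03) - 17.1765)/(0.77*x^2 + 3.97*x - 4.95)^2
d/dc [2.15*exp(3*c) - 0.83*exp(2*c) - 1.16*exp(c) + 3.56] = (6.45*exp(2*c) - 1.66*exp(c) - 1.16)*exp(c)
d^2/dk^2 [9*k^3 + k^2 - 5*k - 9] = 54*k + 2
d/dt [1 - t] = -1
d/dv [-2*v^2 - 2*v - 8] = -4*v - 2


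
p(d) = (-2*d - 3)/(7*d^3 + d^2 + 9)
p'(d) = (-2*d - 3)*(-21*d^2 - 2*d)/(7*d^3 + d^2 + 9)^2 - 2/(7*d^3 + d^2 + 9)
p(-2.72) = -0.02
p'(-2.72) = -0.01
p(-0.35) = -0.26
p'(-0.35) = -0.17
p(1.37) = -0.20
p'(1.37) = 0.22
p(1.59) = -0.16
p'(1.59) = 0.17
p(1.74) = -0.13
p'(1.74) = 0.14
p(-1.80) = -0.02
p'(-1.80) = 0.02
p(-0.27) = -0.28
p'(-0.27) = -0.19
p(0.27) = -0.38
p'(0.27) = -0.13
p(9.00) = 0.00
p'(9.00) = 0.00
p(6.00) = -0.00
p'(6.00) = 0.00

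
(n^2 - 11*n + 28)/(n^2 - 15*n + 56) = (n - 4)/(n - 8)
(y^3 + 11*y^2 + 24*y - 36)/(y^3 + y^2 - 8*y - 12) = (y^3 + 11*y^2 + 24*y - 36)/(y^3 + y^2 - 8*y - 12)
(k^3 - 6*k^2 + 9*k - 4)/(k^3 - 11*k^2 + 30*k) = (k^3 - 6*k^2 + 9*k - 4)/(k*(k^2 - 11*k + 30))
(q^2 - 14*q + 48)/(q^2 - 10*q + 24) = (q - 8)/(q - 4)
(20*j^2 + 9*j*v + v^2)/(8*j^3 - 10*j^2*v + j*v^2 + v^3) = (5*j + v)/(2*j^2 - 3*j*v + v^2)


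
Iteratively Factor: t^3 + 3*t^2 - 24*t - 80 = (t + 4)*(t^2 - t - 20) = (t + 4)^2*(t - 5)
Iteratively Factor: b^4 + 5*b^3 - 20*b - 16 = (b + 1)*(b^3 + 4*b^2 - 4*b - 16) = (b - 2)*(b + 1)*(b^2 + 6*b + 8) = (b - 2)*(b + 1)*(b + 4)*(b + 2)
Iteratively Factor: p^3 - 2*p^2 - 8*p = (p - 4)*(p^2 + 2*p) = (p - 4)*(p + 2)*(p)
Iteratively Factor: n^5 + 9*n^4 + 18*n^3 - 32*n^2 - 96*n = (n + 4)*(n^4 + 5*n^3 - 2*n^2 - 24*n) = n*(n + 4)*(n^3 + 5*n^2 - 2*n - 24) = n*(n + 4)^2*(n^2 + n - 6) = n*(n + 3)*(n + 4)^2*(n - 2)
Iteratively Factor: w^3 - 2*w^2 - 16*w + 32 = (w - 4)*(w^2 + 2*w - 8) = (w - 4)*(w - 2)*(w + 4)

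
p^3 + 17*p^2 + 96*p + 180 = (p + 5)*(p + 6)^2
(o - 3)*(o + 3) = o^2 - 9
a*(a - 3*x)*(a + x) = a^3 - 2*a^2*x - 3*a*x^2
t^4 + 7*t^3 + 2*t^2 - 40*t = t*(t - 2)*(t + 4)*(t + 5)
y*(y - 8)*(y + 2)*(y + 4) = y^4 - 2*y^3 - 40*y^2 - 64*y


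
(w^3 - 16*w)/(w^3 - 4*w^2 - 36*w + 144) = w*(w + 4)/(w^2 - 36)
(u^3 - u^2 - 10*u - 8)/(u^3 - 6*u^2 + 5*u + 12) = (u + 2)/(u - 3)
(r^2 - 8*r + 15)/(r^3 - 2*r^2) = (r^2 - 8*r + 15)/(r^2*(r - 2))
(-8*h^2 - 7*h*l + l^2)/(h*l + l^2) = (-8*h + l)/l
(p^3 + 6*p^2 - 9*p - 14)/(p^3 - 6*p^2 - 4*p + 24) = (p^2 + 8*p + 7)/(p^2 - 4*p - 12)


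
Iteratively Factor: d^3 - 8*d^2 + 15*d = (d - 5)*(d^2 - 3*d) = d*(d - 5)*(d - 3)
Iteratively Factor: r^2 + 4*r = (r)*(r + 4)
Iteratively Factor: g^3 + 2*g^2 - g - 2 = (g + 1)*(g^2 + g - 2) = (g - 1)*(g + 1)*(g + 2)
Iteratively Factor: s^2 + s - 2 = (s - 1)*(s + 2)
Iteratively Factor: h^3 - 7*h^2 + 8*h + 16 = (h - 4)*(h^2 - 3*h - 4) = (h - 4)^2*(h + 1)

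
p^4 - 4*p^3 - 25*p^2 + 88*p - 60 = (p - 6)*(p - 2)*(p - 1)*(p + 5)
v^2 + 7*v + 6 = (v + 1)*(v + 6)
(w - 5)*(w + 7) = w^2 + 2*w - 35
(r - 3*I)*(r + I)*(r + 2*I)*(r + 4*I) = r^4 + 4*I*r^3 + 7*r^2 + 34*I*r - 24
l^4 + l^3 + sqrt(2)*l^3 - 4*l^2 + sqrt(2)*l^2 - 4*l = l*(l + 1)*(l - sqrt(2))*(l + 2*sqrt(2))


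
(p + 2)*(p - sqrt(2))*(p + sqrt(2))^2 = p^4 + sqrt(2)*p^3 + 2*p^3 - 2*p^2 + 2*sqrt(2)*p^2 - 4*p - 2*sqrt(2)*p - 4*sqrt(2)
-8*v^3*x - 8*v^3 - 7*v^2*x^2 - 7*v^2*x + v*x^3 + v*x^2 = (-8*v + x)*(v + x)*(v*x + v)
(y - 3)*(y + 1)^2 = y^3 - y^2 - 5*y - 3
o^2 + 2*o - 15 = (o - 3)*(o + 5)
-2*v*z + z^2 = z*(-2*v + z)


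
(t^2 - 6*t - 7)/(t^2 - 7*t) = (t + 1)/t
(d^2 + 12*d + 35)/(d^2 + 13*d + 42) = (d + 5)/(d + 6)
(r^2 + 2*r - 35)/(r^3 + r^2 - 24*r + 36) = (r^2 + 2*r - 35)/(r^3 + r^2 - 24*r + 36)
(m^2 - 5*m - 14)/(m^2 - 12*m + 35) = (m + 2)/(m - 5)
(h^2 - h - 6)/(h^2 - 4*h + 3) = (h + 2)/(h - 1)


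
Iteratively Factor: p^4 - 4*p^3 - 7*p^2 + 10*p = (p - 5)*(p^3 + p^2 - 2*p) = (p - 5)*(p + 2)*(p^2 - p) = p*(p - 5)*(p + 2)*(p - 1)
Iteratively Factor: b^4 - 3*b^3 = (b - 3)*(b^3) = b*(b - 3)*(b^2) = b^2*(b - 3)*(b)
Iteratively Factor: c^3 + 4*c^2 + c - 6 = (c - 1)*(c^2 + 5*c + 6) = (c - 1)*(c + 3)*(c + 2)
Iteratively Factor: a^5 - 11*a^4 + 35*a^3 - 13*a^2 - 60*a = (a - 3)*(a^4 - 8*a^3 + 11*a^2 + 20*a) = (a - 5)*(a - 3)*(a^3 - 3*a^2 - 4*a) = (a - 5)*(a - 4)*(a - 3)*(a^2 + a) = (a - 5)*(a - 4)*(a - 3)*(a + 1)*(a)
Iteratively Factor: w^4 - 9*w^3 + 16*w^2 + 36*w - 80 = (w - 5)*(w^3 - 4*w^2 - 4*w + 16) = (w - 5)*(w + 2)*(w^2 - 6*w + 8) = (w - 5)*(w - 4)*(w + 2)*(w - 2)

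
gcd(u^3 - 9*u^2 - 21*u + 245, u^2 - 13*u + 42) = u - 7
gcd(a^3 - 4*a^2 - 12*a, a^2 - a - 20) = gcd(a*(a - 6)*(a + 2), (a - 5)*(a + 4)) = 1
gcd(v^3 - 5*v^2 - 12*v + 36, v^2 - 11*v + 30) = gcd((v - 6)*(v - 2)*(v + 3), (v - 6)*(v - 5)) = v - 6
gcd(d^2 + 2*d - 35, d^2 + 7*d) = d + 7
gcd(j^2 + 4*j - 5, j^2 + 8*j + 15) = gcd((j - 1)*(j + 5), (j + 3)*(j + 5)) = j + 5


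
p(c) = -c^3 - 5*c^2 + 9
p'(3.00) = -57.00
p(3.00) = -63.00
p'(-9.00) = -153.00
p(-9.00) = 333.00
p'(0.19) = -2.01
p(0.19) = 8.81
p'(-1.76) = 8.31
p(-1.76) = -1.04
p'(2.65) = -47.57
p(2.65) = -44.72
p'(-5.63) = -38.79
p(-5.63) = 28.97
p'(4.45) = -103.91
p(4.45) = -178.13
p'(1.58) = -23.29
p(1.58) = -7.43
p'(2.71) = -49.13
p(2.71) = -47.62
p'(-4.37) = -13.59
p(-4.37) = -3.03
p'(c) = -3*c^2 - 10*c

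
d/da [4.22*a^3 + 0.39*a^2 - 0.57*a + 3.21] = 12.66*a^2 + 0.78*a - 0.57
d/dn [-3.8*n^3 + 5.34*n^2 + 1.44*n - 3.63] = -11.4*n^2 + 10.68*n + 1.44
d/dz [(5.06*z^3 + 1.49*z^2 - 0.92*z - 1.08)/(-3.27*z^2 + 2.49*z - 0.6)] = (-16.5462*z^4 + 25.1988*z^3 - 8.4063*z^2 - 8.8512*z + 3.2412)/(10.6929*z^4 - 16.2846*z^3 + 10.1241*z^2 - 2.988*z + 0.36)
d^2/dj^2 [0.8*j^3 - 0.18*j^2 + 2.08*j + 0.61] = 4.8*j - 0.36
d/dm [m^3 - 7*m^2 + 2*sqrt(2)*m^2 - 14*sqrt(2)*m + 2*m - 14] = 3*m^2 - 14*m + 4*sqrt(2)*m - 14*sqrt(2) + 2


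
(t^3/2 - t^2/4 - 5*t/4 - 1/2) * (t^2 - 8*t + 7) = t^5/2 - 17*t^4/4 + 17*t^3/4 + 31*t^2/4 - 19*t/4 - 7/2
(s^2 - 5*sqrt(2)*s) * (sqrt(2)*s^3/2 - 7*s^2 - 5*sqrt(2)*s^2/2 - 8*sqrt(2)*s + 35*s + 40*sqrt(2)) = sqrt(2)*s^5/2 - 12*s^4 - 5*sqrt(2)*s^4/2 + 27*sqrt(2)*s^3 + 60*s^3 - 135*sqrt(2)*s^2 + 80*s^2 - 400*s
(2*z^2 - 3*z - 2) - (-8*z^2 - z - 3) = 10*z^2 - 2*z + 1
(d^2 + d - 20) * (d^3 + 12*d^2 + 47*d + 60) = d^5 + 13*d^4 + 39*d^3 - 133*d^2 - 880*d - 1200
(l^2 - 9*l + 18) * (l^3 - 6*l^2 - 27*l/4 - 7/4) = l^5 - 15*l^4 + 261*l^3/4 - 49*l^2 - 423*l/4 - 63/2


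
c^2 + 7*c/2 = c*(c + 7/2)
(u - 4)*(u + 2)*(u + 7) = u^3 + 5*u^2 - 22*u - 56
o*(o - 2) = o^2 - 2*o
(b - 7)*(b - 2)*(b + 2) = b^3 - 7*b^2 - 4*b + 28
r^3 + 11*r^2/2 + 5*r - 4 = (r - 1/2)*(r + 2)*(r + 4)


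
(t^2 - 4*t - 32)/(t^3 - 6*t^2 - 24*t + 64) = 1/(t - 2)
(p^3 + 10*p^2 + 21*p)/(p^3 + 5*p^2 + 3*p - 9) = p*(p + 7)/(p^2 + 2*p - 3)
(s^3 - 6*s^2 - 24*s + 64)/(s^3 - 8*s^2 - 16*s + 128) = (s - 2)/(s - 4)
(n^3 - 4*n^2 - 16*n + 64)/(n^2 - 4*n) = n - 16/n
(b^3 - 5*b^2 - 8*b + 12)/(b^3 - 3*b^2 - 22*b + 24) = (b + 2)/(b + 4)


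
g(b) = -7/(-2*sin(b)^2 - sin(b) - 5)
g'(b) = -7*(4*sin(b)*cos(b) + cos(b))/(-2*sin(b)^2 - sin(b) - 5)^2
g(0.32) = 1.27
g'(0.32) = -0.49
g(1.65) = 0.88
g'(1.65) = 0.04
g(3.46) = 1.43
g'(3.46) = -0.07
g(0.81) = 1.03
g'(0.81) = -0.41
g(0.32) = 1.27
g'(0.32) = -0.49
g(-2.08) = 1.24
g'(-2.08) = -0.27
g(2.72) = 1.22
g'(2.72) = 0.51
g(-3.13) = 1.40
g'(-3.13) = 0.27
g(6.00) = 1.44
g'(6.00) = 0.03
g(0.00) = 1.40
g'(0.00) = -0.28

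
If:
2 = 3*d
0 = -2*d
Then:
No Solution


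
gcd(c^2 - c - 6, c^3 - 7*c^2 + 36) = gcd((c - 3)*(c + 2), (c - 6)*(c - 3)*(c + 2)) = c^2 - c - 6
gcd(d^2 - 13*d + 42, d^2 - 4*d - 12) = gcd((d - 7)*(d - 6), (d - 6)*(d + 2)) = d - 6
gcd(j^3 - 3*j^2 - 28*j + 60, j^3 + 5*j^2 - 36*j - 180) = j^2 - j - 30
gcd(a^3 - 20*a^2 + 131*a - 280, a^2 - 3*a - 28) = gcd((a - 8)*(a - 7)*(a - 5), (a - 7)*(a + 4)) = a - 7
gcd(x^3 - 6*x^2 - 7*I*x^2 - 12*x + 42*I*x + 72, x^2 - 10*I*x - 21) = x - 3*I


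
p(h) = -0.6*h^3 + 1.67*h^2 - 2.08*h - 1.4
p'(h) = -1.8*h^2 + 3.34*h - 2.08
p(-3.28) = 44.56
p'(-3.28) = -32.40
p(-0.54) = 0.30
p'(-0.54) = -4.41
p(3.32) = -11.85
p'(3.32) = -10.83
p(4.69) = -36.32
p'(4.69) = -26.01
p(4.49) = -31.38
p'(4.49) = -23.37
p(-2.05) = 15.05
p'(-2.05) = -16.49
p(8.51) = -267.94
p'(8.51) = -104.01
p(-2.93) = 34.12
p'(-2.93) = -27.32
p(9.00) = -322.25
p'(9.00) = -117.82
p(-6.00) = 200.80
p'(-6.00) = -86.92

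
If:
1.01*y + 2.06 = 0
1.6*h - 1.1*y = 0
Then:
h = -1.40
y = -2.04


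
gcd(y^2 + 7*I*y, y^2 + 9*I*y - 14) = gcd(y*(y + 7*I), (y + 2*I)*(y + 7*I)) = y + 7*I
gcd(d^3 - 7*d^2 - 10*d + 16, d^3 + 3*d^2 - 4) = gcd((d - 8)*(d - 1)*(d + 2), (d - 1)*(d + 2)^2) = d^2 + d - 2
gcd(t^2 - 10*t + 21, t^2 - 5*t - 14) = t - 7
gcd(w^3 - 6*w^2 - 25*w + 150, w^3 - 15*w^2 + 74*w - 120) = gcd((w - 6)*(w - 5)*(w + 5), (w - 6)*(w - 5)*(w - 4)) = w^2 - 11*w + 30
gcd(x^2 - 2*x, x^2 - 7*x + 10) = x - 2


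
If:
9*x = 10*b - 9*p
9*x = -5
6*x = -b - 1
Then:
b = 7/3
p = 85/27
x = -5/9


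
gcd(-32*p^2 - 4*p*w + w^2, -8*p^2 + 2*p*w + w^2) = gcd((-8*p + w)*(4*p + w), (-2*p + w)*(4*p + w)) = 4*p + w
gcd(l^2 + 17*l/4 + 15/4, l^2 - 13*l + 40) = 1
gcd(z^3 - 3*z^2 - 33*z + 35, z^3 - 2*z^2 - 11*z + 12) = z - 1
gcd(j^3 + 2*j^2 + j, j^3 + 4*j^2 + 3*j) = j^2 + j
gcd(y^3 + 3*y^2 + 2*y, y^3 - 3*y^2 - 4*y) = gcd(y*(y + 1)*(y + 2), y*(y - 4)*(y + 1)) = y^2 + y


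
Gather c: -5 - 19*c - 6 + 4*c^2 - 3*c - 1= 4*c^2 - 22*c - 12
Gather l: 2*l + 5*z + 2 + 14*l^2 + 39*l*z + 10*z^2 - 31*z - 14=14*l^2 + l*(39*z + 2) + 10*z^2 - 26*z - 12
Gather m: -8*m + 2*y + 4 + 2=-8*m + 2*y + 6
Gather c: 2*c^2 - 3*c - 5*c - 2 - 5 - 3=2*c^2 - 8*c - 10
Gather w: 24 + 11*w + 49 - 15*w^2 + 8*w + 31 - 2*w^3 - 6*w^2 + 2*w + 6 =-2*w^3 - 21*w^2 + 21*w + 110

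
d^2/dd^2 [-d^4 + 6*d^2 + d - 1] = 12 - 12*d^2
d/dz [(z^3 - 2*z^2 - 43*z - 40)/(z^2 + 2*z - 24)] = (z^4 + 4*z^3 - 33*z^2 + 176*z + 1112)/(z^4 + 4*z^3 - 44*z^2 - 96*z + 576)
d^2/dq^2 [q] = 0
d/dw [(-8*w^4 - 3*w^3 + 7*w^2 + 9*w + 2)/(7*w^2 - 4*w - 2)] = (-112*w^5 + 75*w^4 + 88*w^3 - 73*w^2 - 56*w - 10)/(49*w^4 - 56*w^3 - 12*w^2 + 16*w + 4)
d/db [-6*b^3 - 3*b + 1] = -18*b^2 - 3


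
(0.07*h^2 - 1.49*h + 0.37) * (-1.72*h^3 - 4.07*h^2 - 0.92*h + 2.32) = -0.1204*h^5 + 2.2779*h^4 + 5.3635*h^3 + 0.0273000000000001*h^2 - 3.7972*h + 0.8584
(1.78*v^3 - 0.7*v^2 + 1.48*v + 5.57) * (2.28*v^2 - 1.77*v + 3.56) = 4.0584*v^5 - 4.7466*v^4 + 10.9502*v^3 + 7.588*v^2 - 4.5901*v + 19.8292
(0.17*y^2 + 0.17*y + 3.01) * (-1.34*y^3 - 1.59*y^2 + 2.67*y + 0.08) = -0.2278*y^5 - 0.4981*y^4 - 3.8498*y^3 - 4.3184*y^2 + 8.0503*y + 0.2408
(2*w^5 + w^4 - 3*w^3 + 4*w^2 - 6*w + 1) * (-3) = -6*w^5 - 3*w^4 + 9*w^3 - 12*w^2 + 18*w - 3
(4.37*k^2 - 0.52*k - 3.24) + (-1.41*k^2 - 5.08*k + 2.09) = 2.96*k^2 - 5.6*k - 1.15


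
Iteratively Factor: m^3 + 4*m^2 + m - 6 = (m + 3)*(m^2 + m - 2) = (m - 1)*(m + 3)*(m + 2)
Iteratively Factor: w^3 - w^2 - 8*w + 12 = (w - 2)*(w^2 + w - 6) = (w - 2)*(w + 3)*(w - 2)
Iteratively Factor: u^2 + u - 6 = (u + 3)*(u - 2)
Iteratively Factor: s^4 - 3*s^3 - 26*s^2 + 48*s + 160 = (s - 4)*(s^3 + s^2 - 22*s - 40) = (s - 4)*(s + 2)*(s^2 - s - 20) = (s - 5)*(s - 4)*(s + 2)*(s + 4)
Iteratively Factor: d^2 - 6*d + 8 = (d - 2)*(d - 4)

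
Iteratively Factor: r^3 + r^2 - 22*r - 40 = (r - 5)*(r^2 + 6*r + 8) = (r - 5)*(r + 4)*(r + 2)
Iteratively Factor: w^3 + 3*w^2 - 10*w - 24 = (w + 4)*(w^2 - w - 6) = (w + 2)*(w + 4)*(w - 3)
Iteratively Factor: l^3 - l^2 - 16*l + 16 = (l - 4)*(l^2 + 3*l - 4) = (l - 4)*(l - 1)*(l + 4)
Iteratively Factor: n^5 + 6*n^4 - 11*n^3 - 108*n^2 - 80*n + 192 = (n - 4)*(n^4 + 10*n^3 + 29*n^2 + 8*n - 48) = (n - 4)*(n + 3)*(n^3 + 7*n^2 + 8*n - 16) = (n - 4)*(n - 1)*(n + 3)*(n^2 + 8*n + 16) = (n - 4)*(n - 1)*(n + 3)*(n + 4)*(n + 4)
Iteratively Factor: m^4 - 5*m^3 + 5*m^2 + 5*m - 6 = (m + 1)*(m^3 - 6*m^2 + 11*m - 6) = (m - 2)*(m + 1)*(m^2 - 4*m + 3) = (m - 3)*(m - 2)*(m + 1)*(m - 1)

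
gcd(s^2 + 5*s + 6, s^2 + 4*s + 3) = s + 3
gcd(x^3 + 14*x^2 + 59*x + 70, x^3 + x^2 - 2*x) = x + 2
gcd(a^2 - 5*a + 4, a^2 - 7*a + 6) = a - 1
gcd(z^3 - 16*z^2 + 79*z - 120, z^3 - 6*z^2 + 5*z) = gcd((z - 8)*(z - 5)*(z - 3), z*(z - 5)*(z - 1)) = z - 5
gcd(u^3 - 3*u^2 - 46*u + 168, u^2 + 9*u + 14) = u + 7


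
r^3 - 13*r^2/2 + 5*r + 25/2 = (r - 5)*(r - 5/2)*(r + 1)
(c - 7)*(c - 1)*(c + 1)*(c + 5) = c^4 - 2*c^3 - 36*c^2 + 2*c + 35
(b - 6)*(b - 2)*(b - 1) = b^3 - 9*b^2 + 20*b - 12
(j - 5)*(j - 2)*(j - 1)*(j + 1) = j^4 - 7*j^3 + 9*j^2 + 7*j - 10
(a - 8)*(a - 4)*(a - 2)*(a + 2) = a^4 - 12*a^3 + 28*a^2 + 48*a - 128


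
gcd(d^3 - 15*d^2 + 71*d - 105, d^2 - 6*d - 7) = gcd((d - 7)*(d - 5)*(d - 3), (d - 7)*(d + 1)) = d - 7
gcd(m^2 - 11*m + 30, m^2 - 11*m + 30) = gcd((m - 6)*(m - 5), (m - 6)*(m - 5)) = m^2 - 11*m + 30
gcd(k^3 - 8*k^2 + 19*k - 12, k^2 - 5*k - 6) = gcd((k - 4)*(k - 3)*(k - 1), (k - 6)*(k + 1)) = 1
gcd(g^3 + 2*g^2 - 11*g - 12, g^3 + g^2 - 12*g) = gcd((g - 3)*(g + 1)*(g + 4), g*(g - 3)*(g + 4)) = g^2 + g - 12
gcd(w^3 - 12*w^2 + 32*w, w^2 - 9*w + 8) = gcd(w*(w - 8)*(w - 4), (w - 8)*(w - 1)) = w - 8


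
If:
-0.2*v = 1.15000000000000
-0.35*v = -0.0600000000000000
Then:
No Solution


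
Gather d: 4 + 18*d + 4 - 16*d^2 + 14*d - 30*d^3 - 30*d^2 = -30*d^3 - 46*d^2 + 32*d + 8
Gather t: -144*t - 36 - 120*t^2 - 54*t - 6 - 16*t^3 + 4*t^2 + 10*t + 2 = -16*t^3 - 116*t^2 - 188*t - 40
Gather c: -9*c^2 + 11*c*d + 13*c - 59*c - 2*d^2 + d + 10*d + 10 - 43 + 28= -9*c^2 + c*(11*d - 46) - 2*d^2 + 11*d - 5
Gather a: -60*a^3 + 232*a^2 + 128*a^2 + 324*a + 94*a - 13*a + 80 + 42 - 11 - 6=-60*a^3 + 360*a^2 + 405*a + 105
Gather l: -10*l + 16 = 16 - 10*l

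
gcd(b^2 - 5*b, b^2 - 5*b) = b^2 - 5*b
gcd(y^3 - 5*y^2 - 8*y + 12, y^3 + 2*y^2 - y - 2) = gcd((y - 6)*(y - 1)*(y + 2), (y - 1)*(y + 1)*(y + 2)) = y^2 + y - 2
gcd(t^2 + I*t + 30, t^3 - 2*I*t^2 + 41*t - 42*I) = t + 6*I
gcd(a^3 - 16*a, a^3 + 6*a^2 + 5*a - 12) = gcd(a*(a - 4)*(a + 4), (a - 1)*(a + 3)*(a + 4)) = a + 4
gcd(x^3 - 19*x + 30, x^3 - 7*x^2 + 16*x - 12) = x^2 - 5*x + 6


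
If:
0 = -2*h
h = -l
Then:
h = 0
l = 0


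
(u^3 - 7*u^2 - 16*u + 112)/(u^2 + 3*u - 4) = (u^2 - 11*u + 28)/(u - 1)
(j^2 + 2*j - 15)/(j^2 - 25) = (j - 3)/(j - 5)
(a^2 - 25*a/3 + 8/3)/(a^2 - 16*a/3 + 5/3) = (a - 8)/(a - 5)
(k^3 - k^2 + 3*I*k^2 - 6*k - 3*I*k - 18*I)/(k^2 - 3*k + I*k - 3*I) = (k^2 + k*(2 + 3*I) + 6*I)/(k + I)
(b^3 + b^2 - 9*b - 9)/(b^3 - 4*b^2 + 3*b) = (b^2 + 4*b + 3)/(b*(b - 1))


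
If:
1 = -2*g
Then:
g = -1/2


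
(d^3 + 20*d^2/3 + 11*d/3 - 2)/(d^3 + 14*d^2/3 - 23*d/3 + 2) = (d + 1)/(d - 1)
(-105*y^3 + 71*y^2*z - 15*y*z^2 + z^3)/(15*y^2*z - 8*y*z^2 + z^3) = (-7*y + z)/z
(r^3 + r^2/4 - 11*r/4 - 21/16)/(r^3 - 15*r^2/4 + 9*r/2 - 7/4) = (r^2 + 2*r + 3/4)/(r^2 - 2*r + 1)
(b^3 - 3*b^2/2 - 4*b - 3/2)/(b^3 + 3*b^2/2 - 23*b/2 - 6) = (b + 1)/(b + 4)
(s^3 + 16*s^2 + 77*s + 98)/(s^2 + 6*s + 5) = (s^3 + 16*s^2 + 77*s + 98)/(s^2 + 6*s + 5)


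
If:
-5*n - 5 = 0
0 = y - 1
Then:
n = -1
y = 1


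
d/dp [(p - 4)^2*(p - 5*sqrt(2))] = (p - 4)*(3*p - 10*sqrt(2) - 4)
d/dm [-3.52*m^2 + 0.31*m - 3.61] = 0.31 - 7.04*m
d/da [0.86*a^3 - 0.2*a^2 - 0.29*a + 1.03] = 2.58*a^2 - 0.4*a - 0.29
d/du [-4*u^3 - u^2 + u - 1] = -12*u^2 - 2*u + 1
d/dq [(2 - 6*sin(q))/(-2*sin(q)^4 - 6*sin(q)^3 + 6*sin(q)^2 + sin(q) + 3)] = 2*(-18*sin(q)^4 - 28*sin(q)^3 + 36*sin(q)^2 - 12*sin(q) - 10)*cos(q)/(-2*sin(q)^4 - 6*sin(q)^3 + 6*sin(q)^2 + sin(q) + 3)^2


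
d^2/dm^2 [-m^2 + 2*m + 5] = -2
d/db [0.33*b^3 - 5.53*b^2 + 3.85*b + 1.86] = 0.99*b^2 - 11.06*b + 3.85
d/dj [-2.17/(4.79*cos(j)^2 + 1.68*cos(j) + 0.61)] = -(20.7886*cos(j) + 3.6456)*sin(j)/(4.79*cos(j)^2 + 1.68*cos(j) + 0.61)^2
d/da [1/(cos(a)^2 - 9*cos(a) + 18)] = (2*cos(a) - 9)*sin(a)/(cos(a)^2 - 9*cos(a) + 18)^2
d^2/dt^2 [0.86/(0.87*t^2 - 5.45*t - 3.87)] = (1.301868*t^2 - 8.15538*t - 0.86*(1.74*t - 5.45)*(3.48*t - 10.9) - 5.791068)/(-0.87*t^2 + 5.45*t + 3.87)^3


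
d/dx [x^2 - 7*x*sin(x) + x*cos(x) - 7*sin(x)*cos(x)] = -x*sin(x) - 7*x*cos(x) + 2*x - 7*sin(x) + cos(x) - 7*cos(2*x)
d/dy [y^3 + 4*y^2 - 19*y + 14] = 3*y^2 + 8*y - 19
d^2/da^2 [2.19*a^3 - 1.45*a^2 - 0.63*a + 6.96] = 13.14*a - 2.9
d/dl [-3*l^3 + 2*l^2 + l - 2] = -9*l^2 + 4*l + 1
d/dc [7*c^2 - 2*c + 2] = 14*c - 2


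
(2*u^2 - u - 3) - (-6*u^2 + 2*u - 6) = 8*u^2 - 3*u + 3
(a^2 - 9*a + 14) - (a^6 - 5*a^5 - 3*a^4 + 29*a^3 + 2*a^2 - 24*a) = -a^6 + 5*a^5 + 3*a^4 - 29*a^3 - a^2 + 15*a + 14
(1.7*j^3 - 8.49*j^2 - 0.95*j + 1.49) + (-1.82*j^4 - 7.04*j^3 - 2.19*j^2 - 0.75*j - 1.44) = -1.82*j^4 - 5.34*j^3 - 10.68*j^2 - 1.7*j + 0.05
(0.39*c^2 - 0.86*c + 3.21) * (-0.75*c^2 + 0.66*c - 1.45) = -0.2925*c^4 + 0.9024*c^3 - 3.5406*c^2 + 3.3656*c - 4.6545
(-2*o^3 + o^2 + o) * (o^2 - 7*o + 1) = -2*o^5 + 15*o^4 - 8*o^3 - 6*o^2 + o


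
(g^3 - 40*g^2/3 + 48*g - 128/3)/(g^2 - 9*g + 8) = (3*g^2 - 16*g + 16)/(3*(g - 1))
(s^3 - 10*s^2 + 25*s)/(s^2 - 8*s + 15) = s*(s - 5)/(s - 3)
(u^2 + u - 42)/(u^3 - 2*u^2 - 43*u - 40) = (-u^2 - u + 42)/(-u^3 + 2*u^2 + 43*u + 40)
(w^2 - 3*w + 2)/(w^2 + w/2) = 2*(w^2 - 3*w + 2)/(w*(2*w + 1))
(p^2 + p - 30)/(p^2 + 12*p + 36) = (p - 5)/(p + 6)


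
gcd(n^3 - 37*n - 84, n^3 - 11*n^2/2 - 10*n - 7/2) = n - 7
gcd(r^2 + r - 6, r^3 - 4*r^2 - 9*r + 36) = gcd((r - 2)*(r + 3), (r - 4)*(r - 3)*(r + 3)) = r + 3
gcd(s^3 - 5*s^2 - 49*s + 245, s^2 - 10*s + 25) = s - 5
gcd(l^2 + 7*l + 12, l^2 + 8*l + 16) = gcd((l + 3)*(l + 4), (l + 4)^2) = l + 4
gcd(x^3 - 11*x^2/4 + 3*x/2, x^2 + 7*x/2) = x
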